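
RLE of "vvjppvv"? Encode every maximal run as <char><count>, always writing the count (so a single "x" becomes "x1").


String: "vvjppvv"
Scanning for consecutive runs:
  'v' x 2
  'j' x 1
  'p' x 2
  'v' x 2
RLE = "v2j1p2v2"


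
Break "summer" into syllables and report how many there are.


Word: "summer"
Syllable breakdown: sum · mer
Counting: 2 parts
= 2 syllables


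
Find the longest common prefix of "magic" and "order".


Word 1: "magic"
Word 2: "order"
Comparing from start:
  Pos 0: 'm' != 'o' (stop)
LCP = "" (length 0)


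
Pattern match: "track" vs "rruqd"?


Pattern of "track": [0, 1, 2, 3, 4]
Pattern of "rruqd": [0, 0, 1, 2, 3]
Patterns do not match
Same pattern = No


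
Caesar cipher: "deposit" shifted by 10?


Word: "deposit"
Shift: 10
Each letter → (letter + shift) mod 26:
  'd' (3) + 10 = 13 → 'n'
  'e' (4) + 10 = 14 → 'o'
  'p' (15) + 10 = 25 → 'z'
  'o' (14) + 10 = 24 → 'y'
  's' (18) + 10 = 2 → 'c'
  'i' (8) + 10 = 18 → 's'
  't' (19) + 10 = 3 → 'd'
Result = "nozycsd"


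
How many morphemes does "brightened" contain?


Word: "brightened"
Morphemes: bright / -en / -ed
Each morpheme carries meaning
= 3 morphemes


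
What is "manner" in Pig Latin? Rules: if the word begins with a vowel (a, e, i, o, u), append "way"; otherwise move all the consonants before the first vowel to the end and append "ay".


Word: "manner"
Starts with consonant(s) → move to end, add 'ay'
Consonant cluster: "m"
Pig Latin = "annermay"


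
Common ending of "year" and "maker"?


Word 1: "year"
Word 2: "maker"
Comparing from end:
  Pos -1: 'r' == 'r'
  Pos -2: 'a' != 'e' (stop)
LCS = "r" (length 1)


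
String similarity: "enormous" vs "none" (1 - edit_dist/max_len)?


Word 1: "enormous" (length 8)
Word 2: "none" (length 4)
One optimal edit sequence:
  1. delete 'e'  (+1)
  2. keep 'n'
  3. delete 'o'  (+1)
  4. delete 'r'  (+1)
  5. delete 'm'  (+1)
  6. keep 'o'
  7. substitute 'u' -> 'n'  (+1)
  8. substitute 's' -> 'e'  (+1)
Edit distance = 6
Max length = max(8, 4) = 8
Similarity = 1 - 6/8
= 0.2500


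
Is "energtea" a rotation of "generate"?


Word: "generate", Candidate: "energtea"
Method: check if candidate is substring of word+word
"generategenerate" contains "energtea"? No
Is rotation = No


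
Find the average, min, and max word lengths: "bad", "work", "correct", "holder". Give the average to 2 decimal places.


Lengths: "bad"=3, "work"=4, "correct"=7, "holder"=6
Sum = 20, Count = 4
Average = 20/4 = 5.00
= avg=5.00, min=3, max=7


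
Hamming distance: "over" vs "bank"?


Comparing character by character (same length = 4):
  Pos 0: 'o' vs 'b' !=
  Pos 1: 'v' vs 'a' !=
  Pos 2: 'e' vs 'n' !=
  Pos 3: 'r' vs 'k' !=
Hamming distance = 4


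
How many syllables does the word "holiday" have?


Word: "holiday"
Syllable breakdown: hol / i / day
Counting: 3 parts
= 3 syllables


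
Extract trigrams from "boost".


Word: "boost" (length 5)
Number of trigrams = 5 - 3 + 1 = 3
  Position 0: "boo"
  Position 1: "oos"
  Position 2: "ost"
Trigrams = "boo", "oos", "ost"


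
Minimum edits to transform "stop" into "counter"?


Word 1: "stop" (length 4)
Word 2: "counter" (length 7)
One optimal edit sequence (insert/delete/substitute each cost 1):
  1. insert 'c'  (+1)
  2. insert 'o'  (+1)
  3. insert 'u'  (+1)
  4. substitute 's' -> 'n'  (+1)
  5. keep 't'
  6. substitute 'o' -> 'e'  (+1)
  7. substitute 'p' -> 'r'  (+1)
Total edit operations: 6
Edit distance = 6


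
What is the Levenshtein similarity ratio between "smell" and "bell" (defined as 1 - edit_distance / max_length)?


Word 1: "smell" (length 5)
Word 2: "bell" (length 4)
One optimal edit sequence:
  1. delete 's'  (+1)
  2. substitute 'm' -> 'b'  (+1)
  3. keep 'e'
  4. keep 'l'
  5. keep 'l'
Edit distance = 2
Max length = max(5, 4) = 5
Similarity = 1 - 2/5
= 0.6000


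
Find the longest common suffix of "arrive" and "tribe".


Word 1: "arrive"
Word 2: "tribe"
Comparing from end:
  Pos -1: 'e' == 'e'
  Pos -2: 'v' != 'b' (stop)
LCS = "e" (length 1)


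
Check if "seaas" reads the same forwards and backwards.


Word: "seaas"
Reversed: "saaes"
Forward == Backward? seaas != saaes
Palindrome = No


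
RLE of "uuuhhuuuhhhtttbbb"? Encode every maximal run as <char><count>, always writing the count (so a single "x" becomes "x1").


String: "uuuhhuuuhhhtttbbb"
Scanning for consecutive runs:
  'u' x 3
  'h' x 2
  'u' x 3
  'h' x 3
  't' x 3
  'b' x 3
RLE = "u3h2u3h3t3b3"


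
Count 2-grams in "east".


Word: "east" (length 4)
Number of 2-grams = length - 2 + 1 = 4 - 2 + 1
= 3


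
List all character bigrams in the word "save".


Word: "save" (length 4)
Number of bigrams = 4 - 2 + 1 = 3
  Position 0: "sa"
  Position 1: "av"
  Position 2: "ve"
Bigrams = "sa", "av", "ve"


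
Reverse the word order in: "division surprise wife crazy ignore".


Original: "division surprise wife crazy ignore"
Words (1..n): division | surprise | wife | crazy | ignore
Reversed (n..1): ignore | crazy | wife | surprise | division
Result = "ignore crazy wife surprise division"


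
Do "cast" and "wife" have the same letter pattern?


Pattern of "cast": [0, 1, 2, 3]
Pattern of "wife": [0, 1, 2, 3]
Patterns match
Same pattern = Yes


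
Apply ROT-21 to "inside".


Word: "inside"
Shift: 21
Each letter → (letter + shift) mod 26:
  'i' (8) + 21 = 3 → 'd'
  'n' (13) + 21 = 8 → 'i'
  's' (18) + 21 = 13 → 'n'
  'i' (8) + 21 = 3 → 'd'
  'd' (3) + 21 = 24 → 'y'
  'e' (4) + 21 = 25 → 'z'
Result = "dindyz"


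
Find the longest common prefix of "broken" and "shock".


Word 1: "broken"
Word 2: "shock"
Comparing from start:
  Pos 0: 'b' != 's' (stop)
LCP = "" (length 0)


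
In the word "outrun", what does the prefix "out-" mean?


Prefix: out-
As in: outrun -> out- + run
Meaning = surpass


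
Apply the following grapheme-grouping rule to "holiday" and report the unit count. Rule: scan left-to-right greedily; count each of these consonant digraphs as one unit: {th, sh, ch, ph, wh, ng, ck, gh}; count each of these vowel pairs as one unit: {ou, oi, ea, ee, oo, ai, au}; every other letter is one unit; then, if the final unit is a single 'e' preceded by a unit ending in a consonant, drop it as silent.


Word: "holiday" (7 letters)
Left-to-right scan:
  1. 'h' (letter)
  2. 'o' (letter)
  3. 'l' (letter)
  4. 'i' (letter)
  5. 'd' (letter)
  6. 'a' (letter)
  7. 'y' (letter)
Units from scan: 7
Sound units = 7 units


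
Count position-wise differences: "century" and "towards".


Comparing character by character (same length = 7):
  Pos 0: 'c' vs 't' !=
  Pos 1: 'e' vs 'o' !=
  Pos 2: 'n' vs 'w' !=
  Pos 3: 't' vs 'a' !=
  Pos 4: 'u' vs 'r' !=
  Pos 5: 'r' vs 'd' !=
  Pos 6: 'y' vs 's' !=
Hamming distance = 7


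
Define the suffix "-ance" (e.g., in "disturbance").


Suffix: -ance
Example: disturbance (disturb + -ance)
Meaning = state of


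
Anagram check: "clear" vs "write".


Word 1: "clear" → sorted: acelr
Word 2: "write" → sorted: eirtw
Same letters? acelr != eirtw
Anagram = No


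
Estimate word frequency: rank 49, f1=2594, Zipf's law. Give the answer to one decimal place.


Zipf's law: f(r) = f(1) / r
f(1) = 2594
f(49) = 2594 / 49
= 52.9 occurrences


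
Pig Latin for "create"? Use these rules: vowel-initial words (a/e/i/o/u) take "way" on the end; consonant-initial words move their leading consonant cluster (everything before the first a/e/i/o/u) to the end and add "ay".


Word: "create"
Starts with consonant(s) → move to end, add 'ay'
Consonant cluster: "cr"
Pig Latin = "eatecray"


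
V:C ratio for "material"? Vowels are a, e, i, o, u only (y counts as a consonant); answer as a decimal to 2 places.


Word: "material"
Vowels (a,e,i,o,u): 4
Consonants: 4
Ratio = 4/4
= 1.00


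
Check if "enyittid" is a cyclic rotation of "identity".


Word: "identity", Candidate: "enyittid"
Method: check if candidate is substring of word+word
"identityidentity" contains "enyittid"? No
Is rotation = No


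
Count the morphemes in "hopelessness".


Word: "hopelessness"
Morphemes: hope / -less / -ness
Each morpheme carries meaning
= 3 morphemes


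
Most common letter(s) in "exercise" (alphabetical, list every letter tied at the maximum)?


Word: "exercise"
Letter counts:
  'c': 1
  'e': 3
  'i': 1
  'r': 1
  's': 1
  'x': 1
Maximum count = 3
Most frequent = 'e' (3 times each)


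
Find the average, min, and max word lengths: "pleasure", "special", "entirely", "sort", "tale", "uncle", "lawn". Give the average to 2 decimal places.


Lengths: "pleasure"=8, "special"=7, "entirely"=8, "sort"=4, "tale"=4, "uncle"=5, "lawn"=4
Sum = 40, Count = 7
Average = 40/7 = 5.71
= avg=5.71, min=4, max=8


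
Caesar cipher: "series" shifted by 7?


Word: "series"
Shift: 7
Each letter → (letter + shift) mod 26:
  's' (18) + 7 = 25 → 'z'
  'e' (4) + 7 = 11 → 'l'
  'r' (17) + 7 = 24 → 'y'
  'i' (8) + 7 = 15 → 'p'
  'e' (4) + 7 = 11 → 'l'
  's' (18) + 7 = 25 → 'z'
Result = "zlyplz"


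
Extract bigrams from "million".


Word: "million" (length 7)
Number of bigrams = 7 - 2 + 1 = 6
  Position 0: "mi"
  Position 1: "il"
  Position 2: "ll"
  Position 3: "li"
  Position 4: "io"
  Position 5: "on"
Bigrams = "mi", "il", "ll", "li", "io", "on"


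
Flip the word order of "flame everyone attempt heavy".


Original: "flame everyone attempt heavy"
Words (1..n): flame | everyone | attempt | heavy
Reversed (n..1): heavy | attempt | everyone | flame
Result = "heavy attempt everyone flame"


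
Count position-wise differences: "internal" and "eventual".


Comparing character by character (same length = 8):
  Pos 0: 'i' vs 'e' !=
  Pos 1: 'n' vs 'v' !=
  Pos 2: 't' vs 'e' !=
  Pos 3: 'e' vs 'n' !=
  Pos 4: 'r' vs 't' !=
  Pos 5: 'n' vs 'u' !=
  Pos 6: 'a' vs 'a' =
  Pos 7: 'l' vs 'l' =
Hamming distance = 6


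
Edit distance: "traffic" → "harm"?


Word 1: "traffic" (length 7)
Word 2: "harm" (length 4)
One optimal edit sequence (insert/delete/substitute each cost 1):
  1. delete 't'  (+1)
  2. substitute 'r' -> 'h'  (+1)
  3. keep 'a'
  4. delete 'f'  (+1)
  5. delete 'f'  (+1)
  6. substitute 'i' -> 'r'  (+1)
  7. substitute 'c' -> 'm'  (+1)
Total edit operations: 6
Edit distance = 6


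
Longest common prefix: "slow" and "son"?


Word 1: "slow"
Word 2: "son"
Comparing from start:
  Pos 0: 's' == 's'
  Pos 1: 'l' != 'o' (stop)
LCP = "s" (length 1)


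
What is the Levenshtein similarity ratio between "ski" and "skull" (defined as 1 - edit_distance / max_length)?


Word 1: "ski" (length 3)
Word 2: "skull" (length 5)
One optimal edit sequence:
  1. keep 's'
  2. keep 'k'
  3. insert 'u'  (+1)
  4. insert 'l'  (+1)
  5. substitute 'i' -> 'l'  (+1)
Edit distance = 3
Max length = max(3, 5) = 5
Similarity = 1 - 3/5
= 0.4000


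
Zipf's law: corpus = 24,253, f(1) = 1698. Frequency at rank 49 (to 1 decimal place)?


Zipf's law: f(r) = f(1) / r
f(1) = 1698
f(49) = 1698 / 49
= 34.7 occurrences


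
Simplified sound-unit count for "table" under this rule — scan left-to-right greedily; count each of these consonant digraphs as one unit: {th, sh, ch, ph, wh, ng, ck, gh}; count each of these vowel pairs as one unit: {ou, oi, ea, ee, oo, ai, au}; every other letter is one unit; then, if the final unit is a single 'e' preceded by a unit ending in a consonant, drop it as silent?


Word: "table" (5 letters)
Left-to-right scan:
  (1) 't' (letter)
  (2) 'a' (letter)
  (3) 'b' (letter)
  (4) 'l' (letter)
  (5) 'e' (letter)
Units from scan: 5
Final unit is 'e' after a consonant -> drop as silent (-1)
Sound units = 4 units


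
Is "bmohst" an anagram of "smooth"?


Word 1: "smooth" → sorted: hmoost
Word 2: "bmohst" → sorted: bhmost
Same letters? hmoost != bhmost
Anagram = No


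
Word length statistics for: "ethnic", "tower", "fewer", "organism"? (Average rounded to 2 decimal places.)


Lengths: "ethnic"=6, "tower"=5, "fewer"=5, "organism"=8
Sum = 24, Count = 4
Average = 24/4 = 6.00
= avg=6.00, min=5, max=8


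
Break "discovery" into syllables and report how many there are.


Word: "discovery"
Syllable breakdown: dis / cov / er / y
Counting: 4 parts
= 4 syllables


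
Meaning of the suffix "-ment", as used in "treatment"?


Suffix: -ment
Example: treatment (treat + -ment)
Meaning = result of action


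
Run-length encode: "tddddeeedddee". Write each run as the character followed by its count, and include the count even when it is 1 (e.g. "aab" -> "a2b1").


String: "tddddeeedddee"
Scanning for consecutive runs:
  't' x 1
  'd' x 4
  'e' x 3
  'd' x 3
  'e' x 2
RLE = "t1d4e3d3e2"


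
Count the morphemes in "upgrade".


Word: "upgrade"
Morphemes: up- | grade
Each morpheme carries meaning
= 2 morphemes


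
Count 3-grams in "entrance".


Word: "entrance" (length 8)
Number of 3-grams = length - 3 + 1 = 8 - 3 + 1
= 6


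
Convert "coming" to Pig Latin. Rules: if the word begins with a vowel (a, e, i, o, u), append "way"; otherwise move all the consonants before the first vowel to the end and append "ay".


Word: "coming"
Starts with consonant(s) → move to end, add 'ay'
Consonant cluster: "c"
Pig Latin = "omingcay"


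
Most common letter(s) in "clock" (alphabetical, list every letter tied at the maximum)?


Word: "clock"
Letter counts:
  'c': 2
  'k': 1
  'l': 1
  'o': 1
Maximum count = 2
Most frequent = 'c' (2 times each)


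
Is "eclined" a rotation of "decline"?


Word: "decline", Candidate: "eclined"
Method: check if candidate is substring of word+word
"declinedecline" contains "eclined"? Yes
Is rotation = Yes


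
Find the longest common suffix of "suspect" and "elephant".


Word 1: "suspect"
Word 2: "elephant"
Comparing from end:
  Pos -1: 't' == 't'
  Pos -2: 'c' != 'n' (stop)
LCS = "t" (length 1)


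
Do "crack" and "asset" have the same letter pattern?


Pattern of "crack": [0, 1, 2, 0, 3]
Pattern of "asset": [0, 1, 1, 2, 3]
Patterns do not match
Same pattern = No


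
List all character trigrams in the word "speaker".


Word: "speaker" (length 7)
Number of trigrams = 7 - 3 + 1 = 5
  Position 0: "spe"
  Position 1: "pea"
  Position 2: "eak"
  Position 3: "ake"
  Position 4: "ker"
Trigrams = "spe", "pea", "eak", "ake", "ker"


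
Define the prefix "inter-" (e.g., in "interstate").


Prefix: inter-
Example: interstate = inter- + state
Meaning = between


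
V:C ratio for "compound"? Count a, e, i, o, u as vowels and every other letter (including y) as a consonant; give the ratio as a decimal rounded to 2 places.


Word: "compound"
Vowels (a,e,i,o,u): 3
Consonants: 5
Ratio = 3/5
= 0.60


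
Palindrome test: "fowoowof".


Word: "fowoowof"
Reversed: "fowoowof"
Forward == Backward? fowoowof == fowoowof
Palindrome = Yes


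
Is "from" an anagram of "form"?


Word 1: "form" → sorted: fmor
Word 2: "from" → sorted: fmor
Same letters? fmor == fmor
Anagram = Yes


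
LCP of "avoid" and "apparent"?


Word 1: "avoid"
Word 2: "apparent"
Comparing from start:
  Pos 0: 'a' == 'a'
  Pos 1: 'v' != 'p' (stop)
LCP = "a" (length 1)


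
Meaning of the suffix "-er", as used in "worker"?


Suffix: -er
Example: worker (work + -er)
Meaning = one who / more


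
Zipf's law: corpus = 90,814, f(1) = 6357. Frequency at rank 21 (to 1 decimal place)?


Zipf's law: f(r) = f(1) / r
f(1) = 6357
f(21) = 6357 / 21
= 302.7 occurrences


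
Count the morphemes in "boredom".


Word: "boredom"
Morphemes: bore + -dom
Each morpheme carries meaning
= 2 morphemes


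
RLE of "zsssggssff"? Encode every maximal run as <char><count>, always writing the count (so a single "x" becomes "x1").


String: "zsssggssff"
Scanning for consecutive runs:
  'z' x 1
  's' x 3
  'g' x 2
  's' x 2
  'f' x 2
RLE = "z1s3g2s2f2"


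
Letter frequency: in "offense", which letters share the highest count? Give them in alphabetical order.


Word: "offense"
Letter counts:
  'e': 2
  'f': 2
  'n': 1
  'o': 1
  's': 1
Maximum count = 2
Most frequent = 'e', 'f' (2 times each)


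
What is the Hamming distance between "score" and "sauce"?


Comparing character by character (same length = 5):
  Pos 0: 's' vs 's' =
  Pos 1: 'c' vs 'a' !=
  Pos 2: 'o' vs 'u' !=
  Pos 3: 'r' vs 'c' !=
  Pos 4: 'e' vs 'e' =
Hamming distance = 3


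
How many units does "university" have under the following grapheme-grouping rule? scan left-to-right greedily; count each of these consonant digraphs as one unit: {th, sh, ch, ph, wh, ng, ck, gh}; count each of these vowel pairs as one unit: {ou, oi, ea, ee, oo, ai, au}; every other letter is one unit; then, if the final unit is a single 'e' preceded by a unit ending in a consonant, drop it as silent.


Word: "university" (10 letters)
Left-to-right scan:
  (1) 'u' (letter)
  (2) 'n' (letter)
  (3) 'i' (letter)
  (4) 'v' (letter)
  (5) 'e' (letter)
  (6) 'r' (letter)
  (7) 's' (letter)
  (8) 'i' (letter)
  (9) 't' (letter)
  (10) 'y' (letter)
Units from scan: 10
Sound units = 10 units


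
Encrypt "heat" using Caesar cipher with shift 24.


Word: "heat"
Shift: 24
Each letter → (letter + shift) mod 26:
  'h' (7) + 24 = 5 → 'f'
  'e' (4) + 24 = 2 → 'c'
  'a' (0) + 24 = 24 → 'y'
  't' (19) + 24 = 17 → 'r'
Result = "fcyr"


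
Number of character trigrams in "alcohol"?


Word: "alcohol" (length 7)
Number of 3-grams = length - 3 + 1 = 7 - 3 + 1
= 5


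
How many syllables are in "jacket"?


Word: "jacket"
Syllable breakdown: jack-et
Counting: 2 parts
= 2 syllables


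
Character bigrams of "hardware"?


Word: "hardware" (length 8)
Number of bigrams = 8 - 2 + 1 = 7
  Position 0: "ha"
  Position 1: "ar"
  Position 2: "rd"
  Position 3: "dw"
  Position 4: "wa"
  Position 5: "ar"
  Position 6: "re"
Bigrams = "ha", "ar", "rd", "dw", "wa", "ar", "re"


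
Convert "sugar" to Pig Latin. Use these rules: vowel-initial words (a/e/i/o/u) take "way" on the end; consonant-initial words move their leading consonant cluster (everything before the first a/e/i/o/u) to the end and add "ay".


Word: "sugar"
Starts with consonant(s) → move to end, add 'ay'
Consonant cluster: "s"
Pig Latin = "ugarsay"


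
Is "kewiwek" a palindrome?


Word: "kewiwek"
Reversed: "kewiwek"
Forward == Backward? kewiwek == kewiwek
Palindrome = Yes


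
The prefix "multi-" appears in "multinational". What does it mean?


Prefix: multi-
Example: multinational = multi- + national
Meaning = many


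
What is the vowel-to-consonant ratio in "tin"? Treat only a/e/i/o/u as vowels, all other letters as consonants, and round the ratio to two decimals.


Word: "tin"
Vowels (a,e,i,o,u): 1
Consonants: 2
Ratio = 1/2
= 0.50


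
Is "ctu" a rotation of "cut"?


Word: "cut", Candidate: "ctu"
Method: check if candidate is substring of word+word
"cutcut" contains "ctu"? No
Is rotation = No


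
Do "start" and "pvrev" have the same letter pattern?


Pattern of "start": [0, 1, 2, 3, 1]
Pattern of "pvrev": [0, 1, 2, 3, 1]
Patterns match
Same pattern = Yes


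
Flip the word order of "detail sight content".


Original: "detail sight content"
Words (1..n): detail | sight | content
Reversed (n..1): content | sight | detail
Result = "content sight detail"


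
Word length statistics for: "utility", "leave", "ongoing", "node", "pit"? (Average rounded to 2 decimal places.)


Lengths: "utility"=7, "leave"=5, "ongoing"=7, "node"=4, "pit"=3
Sum = 26, Count = 5
Average = 26/5 = 5.20
= avg=5.20, min=3, max=7


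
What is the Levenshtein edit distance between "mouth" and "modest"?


Word 1: "mouth" (length 5)
Word 2: "modest" (length 6)
One optimal edit sequence (insert/delete/substitute each cost 1):
  1. keep 'm'
  2. keep 'o'
  3. insert 'd'  (+1)
  4. substitute 'u' -> 'e'  (+1)
  5. substitute 't' -> 's'  (+1)
  6. substitute 'h' -> 't'  (+1)
Total edit operations: 4
Edit distance = 4


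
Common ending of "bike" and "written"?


Word 1: "bike"
Word 2: "written"
Comparing from end:
  Pos -1: 'e' != 'n' (stop)
LCS = "" (length 0)


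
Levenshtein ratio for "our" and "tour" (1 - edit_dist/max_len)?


Word 1: "our" (length 3)
Word 2: "tour" (length 4)
One optimal edit sequence:
  1. insert 't'  (+1)
  2. keep 'o'
  3. keep 'u'
  4. keep 'r'
Edit distance = 1
Max length = max(3, 4) = 4
Similarity = 1 - 1/4
= 0.7500


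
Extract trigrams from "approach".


Word: "approach" (length 8)
Number of trigrams = 8 - 3 + 1 = 6
  Position 0: "app"
  Position 1: "ppr"
  Position 2: "pro"
  Position 3: "roa"
  Position 4: "oac"
  Position 5: "ach"
Trigrams = "app", "ppr", "pro", "roa", "oac", "ach"


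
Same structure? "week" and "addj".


Pattern of "week": [0, 1, 1, 2]
Pattern of "addj": [0, 1, 1, 2]
Patterns match
Same pattern = Yes


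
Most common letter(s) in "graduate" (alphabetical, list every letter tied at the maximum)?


Word: "graduate"
Letter counts:
  'a': 2
  'd': 1
  'e': 1
  'g': 1
  'r': 1
  't': 1
  'u': 1
Maximum count = 2
Most frequent = 'a' (2 times each)


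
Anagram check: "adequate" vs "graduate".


Word 1: "adequate" → sorted: aadeeqtu
Word 2: "graduate" → sorted: aadegrtu
Same letters? aadeeqtu != aadegrtu
Anagram = No


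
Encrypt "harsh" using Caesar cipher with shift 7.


Word: "harsh"
Shift: 7
Each letter → (letter + shift) mod 26:
  'h' (7) + 7 = 14 → 'o'
  'a' (0) + 7 = 7 → 'h'
  'r' (17) + 7 = 24 → 'y'
  's' (18) + 7 = 25 → 'z'
  'h' (7) + 7 = 14 → 'o'
Result = "ohyzo"


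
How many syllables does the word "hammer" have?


Word: "hammer"
Syllable breakdown: ham | mer
Counting: 2 parts
= 2 syllables


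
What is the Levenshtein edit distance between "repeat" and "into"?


Word 1: "repeat" (length 6)
Word 2: "into" (length 4)
One optimal edit sequence (insert/delete/substitute each cost 1):
  1. delete 'r'  (+1)
  2. delete 'e'  (+1)
  3. substitute 'p' -> 'i'  (+1)
  4. substitute 'e' -> 'n'  (+1)
  5. substitute 'a' -> 't'  (+1)
  6. substitute 't' -> 'o'  (+1)
Total edit operations: 6
Edit distance = 6


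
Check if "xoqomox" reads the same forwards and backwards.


Word: "xoqomox"
Reversed: "xomoqox"
Forward == Backward? xoqomox != xomoqox
Palindrome = No


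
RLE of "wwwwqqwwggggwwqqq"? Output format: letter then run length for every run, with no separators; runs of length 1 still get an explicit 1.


String: "wwwwqqwwggggwwqqq"
Scanning for consecutive runs:
  'w' x 4
  'q' x 2
  'w' x 2
  'g' x 4
  'w' x 2
  'q' x 3
RLE = "w4q2w2g4w2q3"


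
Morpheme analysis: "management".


Word: "management"
Morphemes: manage + -ment
Each morpheme carries meaning
= 2 morphemes


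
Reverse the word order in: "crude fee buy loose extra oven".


Original: "crude fee buy loose extra oven"
Words (1..n): crude | fee | buy | loose | extra | oven
Reversed (n..1): oven | extra | loose | buy | fee | crude
Result = "oven extra loose buy fee crude"


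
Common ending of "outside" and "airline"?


Word 1: "outside"
Word 2: "airline"
Comparing from end:
  Pos -1: 'e' == 'e'
  Pos -2: 'd' != 'n' (stop)
LCS = "e" (length 1)


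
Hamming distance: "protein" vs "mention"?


Comparing character by character (same length = 7):
  Pos 0: 'p' vs 'm' !=
  Pos 1: 'r' vs 'e' !=
  Pos 2: 'o' vs 'n' !=
  Pos 3: 't' vs 't' =
  Pos 4: 'e' vs 'i' !=
  Pos 5: 'i' vs 'o' !=
  Pos 6: 'n' vs 'n' =
Hamming distance = 5


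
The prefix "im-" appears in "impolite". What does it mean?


Prefix: im-
Example: impolite = im- + polite
Meaning = not / into


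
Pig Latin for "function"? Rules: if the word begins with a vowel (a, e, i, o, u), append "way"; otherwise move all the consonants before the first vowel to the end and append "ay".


Word: "function"
Starts with consonant(s) → move to end, add 'ay'
Consonant cluster: "f"
Pig Latin = "unctionfay"


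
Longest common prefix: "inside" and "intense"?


Word 1: "inside"
Word 2: "intense"
Comparing from start:
  Pos 0: 'i' == 'i'
  Pos 1: 'n' == 'n'
  Pos 2: 's' != 't' (stop)
LCP = "in" (length 2)


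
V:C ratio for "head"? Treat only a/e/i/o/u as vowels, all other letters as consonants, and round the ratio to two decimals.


Word: "head"
Vowels (a,e,i,o,u): 2
Consonants: 2
Ratio = 2/2
= 1.00


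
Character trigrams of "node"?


Word: "node" (length 4)
Number of trigrams = 4 - 3 + 1 = 2
  Position 0: "nod"
  Position 1: "ode"
Trigrams = "nod", "ode"


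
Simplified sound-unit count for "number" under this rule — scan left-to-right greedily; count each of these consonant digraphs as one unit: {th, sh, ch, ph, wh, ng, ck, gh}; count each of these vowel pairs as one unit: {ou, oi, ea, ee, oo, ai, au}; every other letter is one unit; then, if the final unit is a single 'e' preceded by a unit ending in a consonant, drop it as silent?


Word: "number" (6 letters)
Left-to-right scan:
  (1) 'n' (letter)
  (2) 'u' (letter)
  (3) 'm' (letter)
  (4) 'b' (letter)
  (5) 'e' (letter)
  (6) 'r' (letter)
Units from scan: 6
Sound units = 6 units


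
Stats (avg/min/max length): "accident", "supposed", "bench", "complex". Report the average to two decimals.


Lengths: "accident"=8, "supposed"=8, "bench"=5, "complex"=7
Sum = 28, Count = 4
Average = 28/4 = 7.00
= avg=7.00, min=5, max=8


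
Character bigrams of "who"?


Word: "who" (length 3)
Number of bigrams = 3 - 2 + 1 = 2
  Position 0: "wh"
  Position 1: "ho"
Bigrams = "wh", "ho"


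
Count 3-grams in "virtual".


Word: "virtual" (length 7)
Number of 3-grams = length - 3 + 1 = 7 - 3 + 1
= 5


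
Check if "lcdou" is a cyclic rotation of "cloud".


Word: "cloud", Candidate: "lcdou"
Method: check if candidate is substring of word+word
"cloudcloud" contains "lcdou"? No
Is rotation = No


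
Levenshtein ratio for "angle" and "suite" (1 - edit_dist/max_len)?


Word 1: "angle" (length 5)
Word 2: "suite" (length 5)
One optimal edit sequence:
  1. substitute 'a' -> 's'  (+1)
  2. substitute 'n' -> 'u'  (+1)
  3. substitute 'g' -> 'i'  (+1)
  4. substitute 'l' -> 't'  (+1)
  5. keep 'e'
Edit distance = 4
Max length = max(5, 5) = 5
Similarity = 1 - 4/5
= 0.2000


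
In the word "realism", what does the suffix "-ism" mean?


Suffix: -ism
Example: realism (real + -ism)
Meaning = belief / practice


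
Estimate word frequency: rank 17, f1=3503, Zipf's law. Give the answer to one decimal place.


Zipf's law: f(r) = f(1) / r
f(1) = 3503
f(17) = 3503 / 17
= 206.1 occurrences


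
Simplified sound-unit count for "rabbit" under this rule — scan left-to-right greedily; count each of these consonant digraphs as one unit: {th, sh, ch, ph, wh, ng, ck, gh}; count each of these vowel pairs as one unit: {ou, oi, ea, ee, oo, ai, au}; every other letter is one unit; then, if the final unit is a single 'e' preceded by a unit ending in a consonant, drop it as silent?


Word: "rabbit" (6 letters)
Left-to-right scan:
  1. 'r' (letter)
  2. 'a' (letter)
  3. 'b' (letter)
  4. 'b' (letter)
  5. 'i' (letter)
  6. 't' (letter)
Units from scan: 6
Sound units = 6 units


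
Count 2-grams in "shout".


Word: "shout" (length 5)
Number of 2-grams = length - 2 + 1 = 5 - 2 + 1
= 4


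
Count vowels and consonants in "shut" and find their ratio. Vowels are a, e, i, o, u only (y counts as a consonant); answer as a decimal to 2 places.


Word: "shut"
Vowels (a,e,i,o,u): 1
Consonants: 3
Ratio = 1/3
= 0.33


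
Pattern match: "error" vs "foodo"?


Pattern of "error": [0, 1, 1, 2, 1]
Pattern of "foodo": [0, 1, 1, 2, 1]
Patterns match
Same pattern = Yes


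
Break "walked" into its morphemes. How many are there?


Word: "walked"
Morphemes: walk / -ed
Each morpheme carries meaning
= 2 morphemes


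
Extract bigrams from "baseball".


Word: "baseball" (length 8)
Number of bigrams = 8 - 2 + 1 = 7
  Position 0: "ba"
  Position 1: "as"
  Position 2: "se"
  Position 3: "eb"
  Position 4: "ba"
  Position 5: "al"
  Position 6: "ll"
Bigrams = "ba", "as", "se", "eb", "ba", "al", "ll"


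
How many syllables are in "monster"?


Word: "monster"
Syllable breakdown: mon | ster
Counting: 2 parts
= 2 syllables


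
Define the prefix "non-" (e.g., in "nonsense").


Prefix: non-
Example: nonsense (non- + sense)
Meaning = not


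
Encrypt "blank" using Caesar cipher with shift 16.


Word: "blank"
Shift: 16
Each letter → (letter + shift) mod 26:
  'b' (1) + 16 = 17 → 'r'
  'l' (11) + 16 = 1 → 'b'
  'a' (0) + 16 = 16 → 'q'
  'n' (13) + 16 = 3 → 'd'
  'k' (10) + 16 = 0 → 'a'
Result = "rbqda"


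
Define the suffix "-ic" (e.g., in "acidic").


Suffix: -ic
Example: acidic (acid + -ic)
Meaning = relating to


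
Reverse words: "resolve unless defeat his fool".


Original: "resolve unless defeat his fool"
Words (1..n): resolve | unless | defeat | his | fool
Reversed (n..1): fool | his | defeat | unless | resolve
Result = "fool his defeat unless resolve"


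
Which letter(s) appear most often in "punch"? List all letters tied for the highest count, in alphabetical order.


Word: "punch"
Letter counts:
  'c': 1
  'h': 1
  'n': 1
  'p': 1
  'u': 1
Maximum count = 1
Most frequent = 'c', 'h', 'n', 'p', 'u' (1 time each)


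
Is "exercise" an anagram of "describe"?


Word 1: "describe" → sorted: bcdeeirs
Word 2: "exercise" → sorted: ceeeirsx
Same letters? bcdeeirs != ceeeirsx
Anagram = No


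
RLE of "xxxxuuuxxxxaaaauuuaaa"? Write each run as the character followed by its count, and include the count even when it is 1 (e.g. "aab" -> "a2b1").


String: "xxxxuuuxxxxaaaauuuaaa"
Scanning for consecutive runs:
  'x' x 4
  'u' x 3
  'x' x 4
  'a' x 4
  'u' x 3
  'a' x 3
RLE = "x4u3x4a4u3a3"


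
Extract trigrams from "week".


Word: "week" (length 4)
Number of trigrams = 4 - 3 + 1 = 2
  Position 0: "wee"
  Position 1: "eek"
Trigrams = "wee", "eek"


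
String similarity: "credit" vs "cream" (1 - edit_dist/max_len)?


Word 1: "credit" (length 6)
Word 2: "cream" (length 5)
One optimal edit sequence:
  1. keep 'c'
  2. keep 'r'
  3. keep 'e'
  4. delete 'd'  (+1)
  5. substitute 'i' -> 'a'  (+1)
  6. substitute 't' -> 'm'  (+1)
Edit distance = 3
Max length = max(6, 5) = 6
Similarity = 1 - 3/6
= 0.5000


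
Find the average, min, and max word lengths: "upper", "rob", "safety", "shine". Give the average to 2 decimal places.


Lengths: "upper"=5, "rob"=3, "safety"=6, "shine"=5
Sum = 19, Count = 4
Average = 19/4 = 4.75
= avg=4.75, min=3, max=6


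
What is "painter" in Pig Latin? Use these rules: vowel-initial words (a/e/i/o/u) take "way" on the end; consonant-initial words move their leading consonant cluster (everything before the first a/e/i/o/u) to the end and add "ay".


Word: "painter"
Starts with consonant(s) → move to end, add 'ay'
Consonant cluster: "p"
Pig Latin = "ainterpay"


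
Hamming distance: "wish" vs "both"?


Comparing character by character (same length = 4):
  Pos 0: 'w' vs 'b' !=
  Pos 1: 'i' vs 'o' !=
  Pos 2: 's' vs 't' !=
  Pos 3: 'h' vs 'h' =
Hamming distance = 3


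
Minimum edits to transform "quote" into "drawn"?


Word 1: "quote" (length 5)
Word 2: "drawn" (length 5)
One optimal edit sequence (insert/delete/substitute each cost 1):
  1. substitute 'q' -> 'd'  (+1)
  2. substitute 'u' -> 'r'  (+1)
  3. substitute 'o' -> 'a'  (+1)
  4. substitute 't' -> 'w'  (+1)
  5. substitute 'e' -> 'n'  (+1)
Total edit operations: 5
Edit distance = 5


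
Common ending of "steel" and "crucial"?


Word 1: "steel"
Word 2: "crucial"
Comparing from end:
  Pos -1: 'l' == 'l'
  Pos -2: 'e' != 'a' (stop)
LCS = "l" (length 1)


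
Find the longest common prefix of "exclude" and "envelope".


Word 1: "exclude"
Word 2: "envelope"
Comparing from start:
  Pos 0: 'e' == 'e'
  Pos 1: 'x' != 'n' (stop)
LCP = "e" (length 1)


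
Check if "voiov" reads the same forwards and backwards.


Word: "voiov"
Reversed: "voiov"
Forward == Backward? voiov == voiov
Palindrome = Yes


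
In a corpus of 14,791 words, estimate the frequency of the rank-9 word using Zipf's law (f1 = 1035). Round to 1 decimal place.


Zipf's law: f(r) = f(1) / r
f(1) = 1035
f(9) = 1035 / 9
= 115.0 occurrences


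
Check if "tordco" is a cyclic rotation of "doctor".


Word: "doctor", Candidate: "tordco"
Method: check if candidate is substring of word+word
"doctordoctor" contains "tordco"? No
Is rotation = No


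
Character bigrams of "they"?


Word: "they" (length 4)
Number of bigrams = 4 - 2 + 1 = 3
  Position 0: "th"
  Position 1: "he"
  Position 2: "ey"
Bigrams = "th", "he", "ey"


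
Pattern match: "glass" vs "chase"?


Pattern of "glass": [0, 1, 2, 3, 3]
Pattern of "chase": [0, 1, 2, 3, 4]
Patterns do not match
Same pattern = No


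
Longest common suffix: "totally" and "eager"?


Word 1: "totally"
Word 2: "eager"
Comparing from end:
  Pos -1: 'y' != 'r' (stop)
LCS = "" (length 0)


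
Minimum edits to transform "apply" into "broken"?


Word 1: "apply" (length 5)
Word 2: "broken" (length 6)
One optimal edit sequence (insert/delete/substitute each cost 1):
  1. insert 'b'  (+1)
  2. substitute 'a' -> 'r'  (+1)
  3. substitute 'p' -> 'o'  (+1)
  4. substitute 'p' -> 'k'  (+1)
  5. substitute 'l' -> 'e'  (+1)
  6. substitute 'y' -> 'n'  (+1)
Total edit operations: 6
Edit distance = 6


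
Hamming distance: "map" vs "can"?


Comparing character by character (same length = 3):
  Pos 0: 'm' vs 'c' !=
  Pos 1: 'a' vs 'a' =
  Pos 2: 'p' vs 'n' !=
Hamming distance = 2


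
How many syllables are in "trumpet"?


Word: "trumpet"
Syllable breakdown: trum / pet
Counting: 2 parts
= 2 syllables


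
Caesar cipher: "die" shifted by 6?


Word: "die"
Shift: 6
Each letter → (letter + shift) mod 26:
  'd' (3) + 6 = 9 → 'j'
  'i' (8) + 6 = 14 → 'o'
  'e' (4) + 6 = 10 → 'k'
Result = "jok"


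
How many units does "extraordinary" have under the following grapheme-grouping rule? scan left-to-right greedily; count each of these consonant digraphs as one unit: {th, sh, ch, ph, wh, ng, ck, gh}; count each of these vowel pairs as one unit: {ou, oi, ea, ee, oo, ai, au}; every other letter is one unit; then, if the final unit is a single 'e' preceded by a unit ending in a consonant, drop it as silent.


Word: "extraordinary" (13 letters)
Left-to-right scan:
  [1] 'e' (letter)
  [2] 'x' (letter)
  [3] 't' (letter)
  [4] 'r' (letter)
  [5] 'a' (letter)
  [6] 'o' (letter)
  [7] 'r' (letter)
  [8] 'd' (letter)
  [9] 'i' (letter)
  [10] 'n' (letter)
  [11] 'a' (letter)
  [12] 'r' (letter)
  [13] 'y' (letter)
Units from scan: 13
Sound units = 13 units


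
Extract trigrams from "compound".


Word: "compound" (length 8)
Number of trigrams = 8 - 3 + 1 = 6
  Position 0: "com"
  Position 1: "omp"
  Position 2: "mpo"
  Position 3: "pou"
  Position 4: "oun"
  Position 5: "und"
Trigrams = "com", "omp", "mpo", "pou", "oun", "und"


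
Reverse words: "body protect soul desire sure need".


Original: "body protect soul desire sure need"
Words (1..n): body | protect | soul | desire | sure | need
Reversed (n..1): need | sure | desire | soul | protect | body
Result = "need sure desire soul protect body"


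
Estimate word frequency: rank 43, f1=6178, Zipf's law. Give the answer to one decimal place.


Zipf's law: f(r) = f(1) / r
f(1) = 6178
f(43) = 6178 / 43
= 143.7 occurrences


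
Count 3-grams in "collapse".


Word: "collapse" (length 8)
Number of 3-grams = length - 3 + 1 = 8 - 3 + 1
= 6


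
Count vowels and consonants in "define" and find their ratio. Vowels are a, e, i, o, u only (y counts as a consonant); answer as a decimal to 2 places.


Word: "define"
Vowels (a,e,i,o,u): 3
Consonants: 3
Ratio = 3/3
= 1.00


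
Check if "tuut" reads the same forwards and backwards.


Word: "tuut"
Reversed: "tuut"
Forward == Backward? tuut == tuut
Palindrome = Yes


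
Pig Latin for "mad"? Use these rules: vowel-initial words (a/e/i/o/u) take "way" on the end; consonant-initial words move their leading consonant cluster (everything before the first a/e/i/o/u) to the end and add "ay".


Word: "mad"
Starts with consonant(s) → move to end, add 'ay'
Consonant cluster: "m"
Pig Latin = "admay"


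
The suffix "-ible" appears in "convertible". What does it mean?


Suffix: -ible
Example: convertible (convert + -ible)
Meaning = capable of


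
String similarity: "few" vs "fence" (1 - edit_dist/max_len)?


Word 1: "few" (length 3)
Word 2: "fence" (length 5)
One optimal edit sequence:
  1. keep 'f'
  2. keep 'e'
  3. insert 'n'  (+1)
  4. insert 'c'  (+1)
  5. substitute 'w' -> 'e'  (+1)
Edit distance = 3
Max length = max(3, 5) = 5
Similarity = 1 - 3/5
= 0.4000


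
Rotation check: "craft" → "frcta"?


Word: "craft", Candidate: "frcta"
Method: check if candidate is substring of word+word
"craftcraft" contains "frcta"? No
Is rotation = No


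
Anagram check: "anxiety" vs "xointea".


Word 1: "anxiety" → sorted: aeintxy
Word 2: "xointea" → sorted: aeinotx
Same letters? aeintxy != aeinotx
Anagram = No


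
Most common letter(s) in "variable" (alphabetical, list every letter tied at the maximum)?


Word: "variable"
Letter counts:
  'a': 2
  'b': 1
  'e': 1
  'i': 1
  'l': 1
  'r': 1
  'v': 1
Maximum count = 2
Most frequent = 'a' (2 times each)


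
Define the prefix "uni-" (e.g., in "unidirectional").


Prefix: uni-
As in: unidirectional -> uni- + directional
Meaning = one


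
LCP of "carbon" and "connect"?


Word 1: "carbon"
Word 2: "connect"
Comparing from start:
  Pos 0: 'c' == 'c'
  Pos 1: 'a' != 'o' (stop)
LCP = "c" (length 1)


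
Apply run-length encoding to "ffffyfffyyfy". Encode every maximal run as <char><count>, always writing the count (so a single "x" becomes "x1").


String: "ffffyfffyyfy"
Scanning for consecutive runs:
  'f' x 4
  'y' x 1
  'f' x 3
  'y' x 2
  'f' x 1
  'y' x 1
RLE = "f4y1f3y2f1y1"


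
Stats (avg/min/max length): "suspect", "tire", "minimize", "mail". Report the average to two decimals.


Lengths: "suspect"=7, "tire"=4, "minimize"=8, "mail"=4
Sum = 23, Count = 4
Average = 23/4 = 5.75
= avg=5.75, min=4, max=8


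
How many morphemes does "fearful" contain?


Word: "fearful"
Morphemes: fear / -ful
Each morpheme carries meaning
= 2 morphemes


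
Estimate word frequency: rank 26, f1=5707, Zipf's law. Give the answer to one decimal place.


Zipf's law: f(r) = f(1) / r
f(1) = 5707
f(26) = 5707 / 26
= 219.5 occurrences


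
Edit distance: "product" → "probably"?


Word 1: "product" (length 7)
Word 2: "probably" (length 8)
One optimal edit sequence (insert/delete/substitute each cost 1):
  1. keep 'p'
  2. keep 'r'
  3. keep 'o'
  4. insert 'b'  (+1)
  5. substitute 'd' -> 'a'  (+1)
  6. substitute 'u' -> 'b'  (+1)
  7. substitute 'c' -> 'l'  (+1)
  8. substitute 't' -> 'y'  (+1)
Total edit operations: 5
Edit distance = 5


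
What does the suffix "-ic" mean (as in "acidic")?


Suffix: -ic
Example: acidic (acid + -ic)
Meaning = relating to


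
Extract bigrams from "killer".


Word: "killer" (length 6)
Number of bigrams = 6 - 2 + 1 = 5
  Position 0: "ki"
  Position 1: "il"
  Position 2: "ll"
  Position 3: "le"
  Position 4: "er"
Bigrams = "ki", "il", "ll", "le", "er"


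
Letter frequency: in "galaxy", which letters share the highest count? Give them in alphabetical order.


Word: "galaxy"
Letter counts:
  'a': 2
  'g': 1
  'l': 1
  'x': 1
  'y': 1
Maximum count = 2
Most frequent = 'a' (2 times each)


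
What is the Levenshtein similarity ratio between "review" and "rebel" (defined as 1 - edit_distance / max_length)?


Word 1: "review" (length 6)
Word 2: "rebel" (length 5)
One optimal edit sequence:
  1. keep 'r'
  2. keep 'e'
  3. delete 'v'  (+1)
  4. substitute 'i' -> 'b'  (+1)
  5. keep 'e'
  6. substitute 'w' -> 'l'  (+1)
Edit distance = 3
Max length = max(6, 5) = 6
Similarity = 1 - 3/6
= 0.5000
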